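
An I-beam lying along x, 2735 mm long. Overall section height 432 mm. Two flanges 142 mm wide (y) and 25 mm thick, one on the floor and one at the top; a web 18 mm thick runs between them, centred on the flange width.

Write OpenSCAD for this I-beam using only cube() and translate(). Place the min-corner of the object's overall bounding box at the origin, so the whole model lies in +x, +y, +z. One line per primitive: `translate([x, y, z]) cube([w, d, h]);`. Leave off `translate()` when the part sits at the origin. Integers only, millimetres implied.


cube([2735, 142, 25]);
translate([0, 62, 25]) cube([2735, 18, 382]);
translate([0, 0, 407]) cube([2735, 142, 25]);


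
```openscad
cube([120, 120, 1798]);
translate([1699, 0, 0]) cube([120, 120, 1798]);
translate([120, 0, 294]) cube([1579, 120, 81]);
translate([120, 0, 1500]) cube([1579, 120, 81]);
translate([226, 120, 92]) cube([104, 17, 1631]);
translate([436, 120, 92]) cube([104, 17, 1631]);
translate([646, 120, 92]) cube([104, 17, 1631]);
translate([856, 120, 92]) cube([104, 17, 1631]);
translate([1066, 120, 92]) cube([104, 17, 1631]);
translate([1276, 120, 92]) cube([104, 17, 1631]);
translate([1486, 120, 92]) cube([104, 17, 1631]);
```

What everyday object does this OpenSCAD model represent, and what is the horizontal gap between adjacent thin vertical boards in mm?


A fence section. The picket gap is 106 mm.

Two posts, two rails, 7 pickets — a fence section. Span 1579 mm holds 7 pickets of 104 mm with 8 equal gaps: ⌊(1579 − 7·104) / 8⌋ = 106 mm.


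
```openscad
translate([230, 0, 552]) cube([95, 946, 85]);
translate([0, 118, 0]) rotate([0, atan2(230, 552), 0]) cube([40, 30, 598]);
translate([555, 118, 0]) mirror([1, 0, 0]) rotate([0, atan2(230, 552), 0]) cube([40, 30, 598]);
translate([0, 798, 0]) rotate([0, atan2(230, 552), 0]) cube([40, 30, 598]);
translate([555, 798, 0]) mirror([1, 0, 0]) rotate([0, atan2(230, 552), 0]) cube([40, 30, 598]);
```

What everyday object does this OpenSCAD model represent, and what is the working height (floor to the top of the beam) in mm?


A sawhorse. The overall height is 637 mm.

A beam across two mirrored pairs of raked legs — a sawhorse. The beam's underside is at z = 552 (matching the legs' vertical rise in atan2(230, 552)) and the beam is 85 mm tall, so its top is at 552 + 85 = 637 mm. The raked legs top out at the beam's underside, so that is the highest point.


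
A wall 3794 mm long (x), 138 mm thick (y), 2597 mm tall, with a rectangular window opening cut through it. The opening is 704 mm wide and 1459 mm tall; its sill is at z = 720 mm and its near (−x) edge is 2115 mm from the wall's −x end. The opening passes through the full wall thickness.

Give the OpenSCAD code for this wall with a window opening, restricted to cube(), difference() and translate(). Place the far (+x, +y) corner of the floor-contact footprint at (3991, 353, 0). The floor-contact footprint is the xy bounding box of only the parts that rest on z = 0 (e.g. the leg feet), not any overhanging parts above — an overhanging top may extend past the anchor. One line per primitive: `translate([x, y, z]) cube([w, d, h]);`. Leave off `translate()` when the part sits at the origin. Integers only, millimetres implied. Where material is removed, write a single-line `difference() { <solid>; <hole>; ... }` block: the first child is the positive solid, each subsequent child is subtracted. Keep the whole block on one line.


difference() { translate([197, 215, 0]) cube([3794, 138, 2597]); translate([2312, 215, 720]) cube([704, 138, 1459]); }


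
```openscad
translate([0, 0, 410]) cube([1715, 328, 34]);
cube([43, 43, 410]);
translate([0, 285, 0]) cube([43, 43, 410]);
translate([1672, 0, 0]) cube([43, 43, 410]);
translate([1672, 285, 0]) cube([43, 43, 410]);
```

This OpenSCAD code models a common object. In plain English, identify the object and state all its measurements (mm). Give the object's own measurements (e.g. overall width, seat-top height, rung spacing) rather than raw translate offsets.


A bench: a 1715×328 mm seat slab, 34 mm thick, top at z = 444 mm, on four 43×43 mm square legs flush with the seat corners and standing on z = 0.


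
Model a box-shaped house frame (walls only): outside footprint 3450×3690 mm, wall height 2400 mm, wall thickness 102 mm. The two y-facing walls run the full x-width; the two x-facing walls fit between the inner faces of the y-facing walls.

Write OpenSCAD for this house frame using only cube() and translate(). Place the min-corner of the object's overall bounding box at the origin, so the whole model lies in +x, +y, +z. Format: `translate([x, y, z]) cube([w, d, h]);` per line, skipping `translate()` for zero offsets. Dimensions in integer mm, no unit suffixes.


cube([3450, 102, 2400]);
translate([0, 3588, 0]) cube([3450, 102, 2400]);
translate([0, 102, 0]) cube([102, 3486, 2400]);
translate([3348, 102, 0]) cube([102, 3486, 2400]);


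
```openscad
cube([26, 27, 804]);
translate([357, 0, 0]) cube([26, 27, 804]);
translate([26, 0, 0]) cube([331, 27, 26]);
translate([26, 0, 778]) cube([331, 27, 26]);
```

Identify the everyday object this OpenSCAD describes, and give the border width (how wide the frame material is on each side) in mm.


A picture frame. The border width is 26 mm.

Four thin pieces enclosing a rectangular opening — a picture frame. The two full-height stiles are 804 mm tall; the top rail sits at z = 778 and is 26 mm tall, so the border above the opening is 804 − 778 = 26 mm, matching the stile x-width.


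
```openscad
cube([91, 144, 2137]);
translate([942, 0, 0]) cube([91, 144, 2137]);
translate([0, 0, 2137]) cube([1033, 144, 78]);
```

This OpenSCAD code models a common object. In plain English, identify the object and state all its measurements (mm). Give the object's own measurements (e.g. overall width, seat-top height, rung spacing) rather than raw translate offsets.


A door frame. The clear opening is 851 mm wide and 2137 mm high. Two 91 mm wide jambs, 144 mm deep, stand either side of the opening from the floor to the top of the opening. A 78 mm thick head sits across the top of both jambs, spanning the full outside width of the frame.


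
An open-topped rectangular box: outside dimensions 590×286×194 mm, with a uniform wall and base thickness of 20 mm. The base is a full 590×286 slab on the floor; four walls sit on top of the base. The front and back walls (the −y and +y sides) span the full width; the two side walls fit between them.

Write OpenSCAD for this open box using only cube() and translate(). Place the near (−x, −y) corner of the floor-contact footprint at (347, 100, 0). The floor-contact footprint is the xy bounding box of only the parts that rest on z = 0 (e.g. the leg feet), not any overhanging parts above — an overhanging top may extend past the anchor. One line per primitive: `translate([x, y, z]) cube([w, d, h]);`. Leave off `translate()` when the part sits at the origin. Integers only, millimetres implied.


translate([347, 100, 0]) cube([590, 286, 20]);
translate([347, 100, 20]) cube([590, 20, 174]);
translate([347, 366, 20]) cube([590, 20, 174]);
translate([347, 120, 20]) cube([20, 246, 174]);
translate([917, 120, 20]) cube([20, 246, 174]);


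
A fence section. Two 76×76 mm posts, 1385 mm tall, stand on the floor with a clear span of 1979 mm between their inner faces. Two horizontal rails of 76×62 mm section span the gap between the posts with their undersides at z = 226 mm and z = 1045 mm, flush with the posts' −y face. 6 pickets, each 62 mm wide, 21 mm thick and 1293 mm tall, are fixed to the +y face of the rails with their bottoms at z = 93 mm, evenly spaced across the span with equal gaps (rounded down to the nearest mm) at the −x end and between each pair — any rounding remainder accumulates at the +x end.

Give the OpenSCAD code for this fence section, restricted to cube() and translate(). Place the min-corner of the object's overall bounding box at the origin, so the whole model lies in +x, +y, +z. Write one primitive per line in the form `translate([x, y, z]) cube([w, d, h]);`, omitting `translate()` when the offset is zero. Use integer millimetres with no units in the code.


cube([76, 76, 1385]);
translate([2055, 0, 0]) cube([76, 76, 1385]);
translate([76, 0, 226]) cube([1979, 76, 62]);
translate([76, 0, 1045]) cube([1979, 76, 62]);
translate([305, 76, 93]) cube([62, 21, 1293]);
translate([596, 76, 93]) cube([62, 21, 1293]);
translate([887, 76, 93]) cube([62, 21, 1293]);
translate([1178, 76, 93]) cube([62, 21, 1293]);
translate([1469, 76, 93]) cube([62, 21, 1293]);
translate([1760, 76, 93]) cube([62, 21, 1293]);


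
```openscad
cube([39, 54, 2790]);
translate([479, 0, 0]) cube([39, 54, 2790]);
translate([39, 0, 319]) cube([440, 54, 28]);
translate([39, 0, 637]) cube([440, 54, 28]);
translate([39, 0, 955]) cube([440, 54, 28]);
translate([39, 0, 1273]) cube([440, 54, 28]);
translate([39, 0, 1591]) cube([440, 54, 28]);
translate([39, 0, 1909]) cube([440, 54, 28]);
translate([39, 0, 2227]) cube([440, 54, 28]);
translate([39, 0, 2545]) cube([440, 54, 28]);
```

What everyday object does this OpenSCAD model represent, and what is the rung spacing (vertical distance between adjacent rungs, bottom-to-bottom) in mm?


A ladder. The rung spacing is 318 mm.

Two tall 39×54 posts with 8 short bars between them — a ladder. Adjacent rungs sit at z = 319 and z = 637, so the spacing is 637 − 319 = 318 mm.


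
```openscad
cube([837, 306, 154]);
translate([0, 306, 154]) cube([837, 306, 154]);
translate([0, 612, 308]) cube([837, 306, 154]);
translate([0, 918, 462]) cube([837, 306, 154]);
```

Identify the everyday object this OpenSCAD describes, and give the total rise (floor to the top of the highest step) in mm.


A staircase. The total rise is 616 mm.

4 identical blocks, each offset up and back from the previous — a staircase. Each step is 154 mm tall and there are 4 of them, so the total rise is 4 × 154 = 616 mm.


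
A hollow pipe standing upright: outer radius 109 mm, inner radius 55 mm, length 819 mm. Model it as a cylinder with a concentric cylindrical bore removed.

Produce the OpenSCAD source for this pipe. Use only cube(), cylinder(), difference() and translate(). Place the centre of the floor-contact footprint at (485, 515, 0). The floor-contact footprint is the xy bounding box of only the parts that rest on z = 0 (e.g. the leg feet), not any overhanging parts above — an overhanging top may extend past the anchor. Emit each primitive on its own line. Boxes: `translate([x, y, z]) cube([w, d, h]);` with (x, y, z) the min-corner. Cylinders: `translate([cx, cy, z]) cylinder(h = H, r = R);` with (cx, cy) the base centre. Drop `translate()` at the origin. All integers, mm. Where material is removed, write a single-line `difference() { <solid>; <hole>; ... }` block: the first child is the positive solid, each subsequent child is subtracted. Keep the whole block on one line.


difference() { translate([485, 515, 0]) cylinder(h = 819, r = 109); translate([485, 515, 0]) cylinder(h = 819, r = 55); }


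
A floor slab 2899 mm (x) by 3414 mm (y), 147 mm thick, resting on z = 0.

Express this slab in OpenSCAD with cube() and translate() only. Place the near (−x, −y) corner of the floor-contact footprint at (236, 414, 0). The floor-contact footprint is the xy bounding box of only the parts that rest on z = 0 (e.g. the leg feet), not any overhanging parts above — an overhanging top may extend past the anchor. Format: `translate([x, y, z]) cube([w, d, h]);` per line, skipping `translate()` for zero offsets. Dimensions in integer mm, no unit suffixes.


translate([236, 414, 0]) cube([2899, 3414, 147]);


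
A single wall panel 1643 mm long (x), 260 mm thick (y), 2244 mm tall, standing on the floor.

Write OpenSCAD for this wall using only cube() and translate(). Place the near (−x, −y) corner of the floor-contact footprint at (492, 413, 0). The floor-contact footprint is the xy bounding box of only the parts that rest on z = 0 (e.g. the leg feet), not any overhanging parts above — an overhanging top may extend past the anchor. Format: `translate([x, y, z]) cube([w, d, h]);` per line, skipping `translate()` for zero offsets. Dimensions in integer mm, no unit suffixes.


translate([492, 413, 0]) cube([1643, 260, 2244]);


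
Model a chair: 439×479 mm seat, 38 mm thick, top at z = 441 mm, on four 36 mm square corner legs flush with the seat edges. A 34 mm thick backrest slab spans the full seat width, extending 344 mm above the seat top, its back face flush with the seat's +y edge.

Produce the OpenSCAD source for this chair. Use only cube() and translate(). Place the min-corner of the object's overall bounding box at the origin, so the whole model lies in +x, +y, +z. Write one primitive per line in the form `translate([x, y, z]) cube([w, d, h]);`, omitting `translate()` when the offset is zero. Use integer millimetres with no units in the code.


// leg_h = 441 - 38 = 403
translate([0, 0, 403]) cube([439, 479, 38]);
cube([36, 36, 403]);
translate([403, 0, 0]) cube([36, 36, 403]);
translate([0, 443, 0]) cube([36, 36, 403]);
translate([403, 443, 0]) cube([36, 36, 403]);
translate([0, 445, 441]) cube([439, 34, 344]);


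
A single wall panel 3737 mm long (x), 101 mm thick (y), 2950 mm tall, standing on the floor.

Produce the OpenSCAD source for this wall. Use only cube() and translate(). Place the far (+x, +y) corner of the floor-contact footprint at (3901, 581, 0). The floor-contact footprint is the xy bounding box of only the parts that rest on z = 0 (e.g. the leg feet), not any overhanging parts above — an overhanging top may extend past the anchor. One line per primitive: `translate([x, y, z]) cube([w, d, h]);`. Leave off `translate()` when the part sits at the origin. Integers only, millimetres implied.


translate([164, 480, 0]) cube([3737, 101, 2950]);


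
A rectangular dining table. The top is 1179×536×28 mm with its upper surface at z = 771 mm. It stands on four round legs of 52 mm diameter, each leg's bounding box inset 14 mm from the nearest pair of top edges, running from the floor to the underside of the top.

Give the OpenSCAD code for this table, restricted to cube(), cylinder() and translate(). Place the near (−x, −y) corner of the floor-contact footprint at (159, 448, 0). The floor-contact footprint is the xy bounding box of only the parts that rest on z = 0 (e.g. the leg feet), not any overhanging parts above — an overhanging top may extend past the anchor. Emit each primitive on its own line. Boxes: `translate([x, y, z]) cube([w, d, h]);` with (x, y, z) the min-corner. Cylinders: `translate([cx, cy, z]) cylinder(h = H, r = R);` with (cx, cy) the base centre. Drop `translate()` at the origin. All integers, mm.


// leg_h = 771 - 28 = 743
translate([145, 434, 743]) cube([1179, 536, 28]);
translate([185, 474, 0]) cylinder(h = 743, r = 26);
translate([1284, 474, 0]) cylinder(h = 743, r = 26);
translate([185, 930, 0]) cylinder(h = 743, r = 26);
translate([1284, 930, 0]) cylinder(h = 743, r = 26);


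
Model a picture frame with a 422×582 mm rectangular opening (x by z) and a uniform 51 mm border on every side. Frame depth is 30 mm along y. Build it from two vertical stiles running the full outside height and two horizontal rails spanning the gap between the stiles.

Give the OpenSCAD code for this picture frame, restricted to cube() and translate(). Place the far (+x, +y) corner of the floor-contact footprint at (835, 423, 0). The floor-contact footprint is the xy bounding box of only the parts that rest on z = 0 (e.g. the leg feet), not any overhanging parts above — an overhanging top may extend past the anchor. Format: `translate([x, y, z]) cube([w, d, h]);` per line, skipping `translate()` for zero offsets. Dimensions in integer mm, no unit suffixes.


translate([311, 393, 0]) cube([51, 30, 684]);
translate([784, 393, 0]) cube([51, 30, 684]);
translate([362, 393, 0]) cube([422, 30, 51]);
translate([362, 393, 633]) cube([422, 30, 51]);


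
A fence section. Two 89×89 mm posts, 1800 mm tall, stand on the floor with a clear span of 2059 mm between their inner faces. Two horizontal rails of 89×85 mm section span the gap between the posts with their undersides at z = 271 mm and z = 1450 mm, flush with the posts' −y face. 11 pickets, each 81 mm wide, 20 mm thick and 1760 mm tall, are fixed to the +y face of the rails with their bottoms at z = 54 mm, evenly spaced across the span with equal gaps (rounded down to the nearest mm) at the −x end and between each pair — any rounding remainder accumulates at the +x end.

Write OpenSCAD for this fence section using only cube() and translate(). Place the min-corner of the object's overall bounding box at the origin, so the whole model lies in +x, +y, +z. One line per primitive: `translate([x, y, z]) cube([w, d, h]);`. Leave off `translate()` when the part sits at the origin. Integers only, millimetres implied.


cube([89, 89, 1800]);
translate([2148, 0, 0]) cube([89, 89, 1800]);
translate([89, 0, 271]) cube([2059, 89, 85]);
translate([89, 0, 1450]) cube([2059, 89, 85]);
translate([186, 89, 54]) cube([81, 20, 1760]);
translate([364, 89, 54]) cube([81, 20, 1760]);
translate([542, 89, 54]) cube([81, 20, 1760]);
translate([720, 89, 54]) cube([81, 20, 1760]);
translate([898, 89, 54]) cube([81, 20, 1760]);
translate([1076, 89, 54]) cube([81, 20, 1760]);
translate([1254, 89, 54]) cube([81, 20, 1760]);
translate([1432, 89, 54]) cube([81, 20, 1760]);
translate([1610, 89, 54]) cube([81, 20, 1760]);
translate([1788, 89, 54]) cube([81, 20, 1760]);
translate([1966, 89, 54]) cube([81, 20, 1760]);


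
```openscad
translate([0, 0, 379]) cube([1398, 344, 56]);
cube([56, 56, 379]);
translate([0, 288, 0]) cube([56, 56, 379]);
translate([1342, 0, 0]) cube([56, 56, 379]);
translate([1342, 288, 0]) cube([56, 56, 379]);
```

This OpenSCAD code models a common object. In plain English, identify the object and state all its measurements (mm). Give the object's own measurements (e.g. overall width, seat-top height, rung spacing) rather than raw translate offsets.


A bench: a 1398×344 mm seat slab, 56 mm thick, top at z = 435 mm, on four 56×56 mm square legs flush with the seat corners and standing on z = 0.


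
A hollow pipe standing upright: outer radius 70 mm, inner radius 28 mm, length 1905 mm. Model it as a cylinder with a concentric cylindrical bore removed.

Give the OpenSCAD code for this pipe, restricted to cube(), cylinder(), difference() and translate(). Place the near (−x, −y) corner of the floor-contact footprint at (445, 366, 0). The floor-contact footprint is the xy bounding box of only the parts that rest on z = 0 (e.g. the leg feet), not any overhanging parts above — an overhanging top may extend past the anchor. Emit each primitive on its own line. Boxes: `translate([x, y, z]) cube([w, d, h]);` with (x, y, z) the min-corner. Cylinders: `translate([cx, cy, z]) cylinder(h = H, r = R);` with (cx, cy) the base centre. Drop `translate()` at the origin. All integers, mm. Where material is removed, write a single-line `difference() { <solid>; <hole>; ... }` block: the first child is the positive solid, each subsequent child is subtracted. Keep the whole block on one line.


difference() { translate([515, 436, 0]) cylinder(h = 1905, r = 70); translate([515, 436, 0]) cylinder(h = 1905, r = 28); }


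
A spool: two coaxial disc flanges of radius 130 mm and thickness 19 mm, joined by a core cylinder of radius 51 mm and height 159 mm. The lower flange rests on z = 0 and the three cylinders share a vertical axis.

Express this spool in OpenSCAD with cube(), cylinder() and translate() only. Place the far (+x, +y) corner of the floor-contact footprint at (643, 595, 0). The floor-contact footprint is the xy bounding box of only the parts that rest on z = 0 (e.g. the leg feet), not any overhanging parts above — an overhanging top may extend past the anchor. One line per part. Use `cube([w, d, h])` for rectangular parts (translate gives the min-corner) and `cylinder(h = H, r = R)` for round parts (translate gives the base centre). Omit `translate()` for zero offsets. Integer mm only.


translate([513, 465, 0]) cylinder(h = 19, r = 130);
translate([513, 465, 19]) cylinder(h = 159, r = 51);
translate([513, 465, 178]) cylinder(h = 19, r = 130);


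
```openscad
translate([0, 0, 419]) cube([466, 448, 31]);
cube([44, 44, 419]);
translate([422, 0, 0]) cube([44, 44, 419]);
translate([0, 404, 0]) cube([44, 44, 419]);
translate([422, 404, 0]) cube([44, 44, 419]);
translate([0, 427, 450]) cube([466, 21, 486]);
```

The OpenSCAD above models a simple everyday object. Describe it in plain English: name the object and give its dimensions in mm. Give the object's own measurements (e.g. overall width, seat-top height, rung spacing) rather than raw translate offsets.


A chair. The seat is a 466×448×31 mm slab with its top at z = 450 mm, on four 44×44 mm corner legs (flush with the seat edges, standing on z = 0). A flat backrest 21 mm thick, 486 mm tall, spans the full seat width and rises from the seat top along its +y edge, rear face flush with the rear of the seat.


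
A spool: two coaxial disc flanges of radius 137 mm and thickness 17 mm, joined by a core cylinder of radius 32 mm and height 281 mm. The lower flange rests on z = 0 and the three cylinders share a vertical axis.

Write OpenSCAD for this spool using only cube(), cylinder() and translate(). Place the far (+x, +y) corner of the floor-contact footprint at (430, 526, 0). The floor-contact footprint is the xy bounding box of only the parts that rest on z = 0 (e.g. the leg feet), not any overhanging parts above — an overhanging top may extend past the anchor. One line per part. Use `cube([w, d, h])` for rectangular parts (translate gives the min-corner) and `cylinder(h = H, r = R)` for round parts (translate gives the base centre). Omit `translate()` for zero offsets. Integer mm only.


translate([293, 389, 0]) cylinder(h = 17, r = 137);
translate([293, 389, 17]) cylinder(h = 281, r = 32);
translate([293, 389, 298]) cylinder(h = 17, r = 137);


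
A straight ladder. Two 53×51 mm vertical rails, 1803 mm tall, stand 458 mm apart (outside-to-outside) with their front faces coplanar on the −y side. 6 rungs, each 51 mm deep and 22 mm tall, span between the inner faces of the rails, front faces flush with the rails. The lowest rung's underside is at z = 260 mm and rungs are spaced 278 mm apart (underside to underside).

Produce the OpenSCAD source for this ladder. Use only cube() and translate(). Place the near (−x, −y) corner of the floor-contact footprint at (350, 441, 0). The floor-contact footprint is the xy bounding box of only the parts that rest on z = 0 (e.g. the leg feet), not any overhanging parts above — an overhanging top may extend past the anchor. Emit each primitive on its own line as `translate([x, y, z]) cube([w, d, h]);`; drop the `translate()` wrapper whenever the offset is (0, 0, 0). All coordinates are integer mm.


translate([350, 441, 0]) cube([53, 51, 1803]);
translate([755, 441, 0]) cube([53, 51, 1803]);
translate([403, 441, 260]) cube([352, 51, 22]);
translate([403, 441, 538]) cube([352, 51, 22]);
translate([403, 441, 816]) cube([352, 51, 22]);
translate([403, 441, 1094]) cube([352, 51, 22]);
translate([403, 441, 1372]) cube([352, 51, 22]);
translate([403, 441, 1650]) cube([352, 51, 22]);


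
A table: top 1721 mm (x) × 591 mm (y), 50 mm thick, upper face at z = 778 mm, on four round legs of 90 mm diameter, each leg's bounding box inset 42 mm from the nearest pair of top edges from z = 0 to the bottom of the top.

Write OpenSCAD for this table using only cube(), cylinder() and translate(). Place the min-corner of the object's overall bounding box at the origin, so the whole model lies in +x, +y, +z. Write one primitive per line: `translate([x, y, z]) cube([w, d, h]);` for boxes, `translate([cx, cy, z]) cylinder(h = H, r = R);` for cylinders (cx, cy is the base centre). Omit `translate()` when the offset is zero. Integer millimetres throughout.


// leg_h = 778 - 50 = 728
translate([0, 0, 728]) cube([1721, 591, 50]);
translate([87, 87, 0]) cylinder(h = 728, r = 45);
translate([1634, 87, 0]) cylinder(h = 728, r = 45);
translate([87, 504, 0]) cylinder(h = 728, r = 45);
translate([1634, 504, 0]) cylinder(h = 728, r = 45);


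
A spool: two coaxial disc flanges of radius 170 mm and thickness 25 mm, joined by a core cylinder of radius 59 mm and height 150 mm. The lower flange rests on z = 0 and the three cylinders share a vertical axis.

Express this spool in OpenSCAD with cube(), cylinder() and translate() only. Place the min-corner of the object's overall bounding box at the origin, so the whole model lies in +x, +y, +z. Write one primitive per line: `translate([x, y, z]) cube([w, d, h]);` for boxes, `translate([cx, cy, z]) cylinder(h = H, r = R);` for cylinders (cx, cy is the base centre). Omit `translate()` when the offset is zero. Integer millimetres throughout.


translate([170, 170, 0]) cylinder(h = 25, r = 170);
translate([170, 170, 25]) cylinder(h = 150, r = 59);
translate([170, 170, 175]) cylinder(h = 25, r = 170);


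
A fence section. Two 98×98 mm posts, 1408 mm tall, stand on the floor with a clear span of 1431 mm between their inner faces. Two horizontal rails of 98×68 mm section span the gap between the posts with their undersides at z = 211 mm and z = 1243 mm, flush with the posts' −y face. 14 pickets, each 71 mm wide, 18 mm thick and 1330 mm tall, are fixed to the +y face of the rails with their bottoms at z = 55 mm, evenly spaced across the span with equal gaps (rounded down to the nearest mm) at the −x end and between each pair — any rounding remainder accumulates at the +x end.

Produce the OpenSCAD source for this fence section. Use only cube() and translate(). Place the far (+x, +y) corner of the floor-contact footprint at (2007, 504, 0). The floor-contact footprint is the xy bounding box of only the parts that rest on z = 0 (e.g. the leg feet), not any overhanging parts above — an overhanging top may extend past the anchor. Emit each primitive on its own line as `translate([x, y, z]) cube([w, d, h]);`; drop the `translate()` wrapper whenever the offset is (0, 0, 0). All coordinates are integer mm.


translate([380, 406, 0]) cube([98, 98, 1408]);
translate([1909, 406, 0]) cube([98, 98, 1408]);
translate([478, 406, 211]) cube([1431, 98, 68]);
translate([478, 406, 1243]) cube([1431, 98, 68]);
translate([507, 504, 55]) cube([71, 18, 1330]);
translate([607, 504, 55]) cube([71, 18, 1330]);
translate([707, 504, 55]) cube([71, 18, 1330]);
translate([807, 504, 55]) cube([71, 18, 1330]);
translate([907, 504, 55]) cube([71, 18, 1330]);
translate([1007, 504, 55]) cube([71, 18, 1330]);
translate([1107, 504, 55]) cube([71, 18, 1330]);
translate([1207, 504, 55]) cube([71, 18, 1330]);
translate([1307, 504, 55]) cube([71, 18, 1330]);
translate([1407, 504, 55]) cube([71, 18, 1330]);
translate([1507, 504, 55]) cube([71, 18, 1330]);
translate([1607, 504, 55]) cube([71, 18, 1330]);
translate([1707, 504, 55]) cube([71, 18, 1330]);
translate([1807, 504, 55]) cube([71, 18, 1330]);


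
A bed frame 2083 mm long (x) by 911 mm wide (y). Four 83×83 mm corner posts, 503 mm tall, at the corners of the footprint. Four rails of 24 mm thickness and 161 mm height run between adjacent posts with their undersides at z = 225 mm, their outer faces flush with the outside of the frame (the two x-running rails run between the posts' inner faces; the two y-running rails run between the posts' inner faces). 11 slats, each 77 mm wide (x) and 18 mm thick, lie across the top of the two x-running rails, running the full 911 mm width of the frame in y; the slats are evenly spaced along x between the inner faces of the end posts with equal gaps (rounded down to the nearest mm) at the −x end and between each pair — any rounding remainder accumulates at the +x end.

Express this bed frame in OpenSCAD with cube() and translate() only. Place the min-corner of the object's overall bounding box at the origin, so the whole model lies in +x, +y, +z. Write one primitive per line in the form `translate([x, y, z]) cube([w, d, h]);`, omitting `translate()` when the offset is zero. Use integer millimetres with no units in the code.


cube([83, 83, 503]);
translate([0, 828, 0]) cube([83, 83, 503]);
translate([2000, 0, 0]) cube([83, 83, 503]);
translate([2000, 828, 0]) cube([83, 83, 503]);
translate([83, 0, 225]) cube([1917, 24, 161]);
translate([83, 887, 225]) cube([1917, 24, 161]);
translate([0, 83, 225]) cube([24, 745, 161]);
translate([2059, 83, 225]) cube([24, 745, 161]);
translate([172, 0, 386]) cube([77, 911, 18]);
translate([338, 0, 386]) cube([77, 911, 18]);
translate([504, 0, 386]) cube([77, 911, 18]);
translate([670, 0, 386]) cube([77, 911, 18]);
translate([836, 0, 386]) cube([77, 911, 18]);
translate([1002, 0, 386]) cube([77, 911, 18]);
translate([1168, 0, 386]) cube([77, 911, 18]);
translate([1334, 0, 386]) cube([77, 911, 18]);
translate([1500, 0, 386]) cube([77, 911, 18]);
translate([1666, 0, 386]) cube([77, 911, 18]);
translate([1832, 0, 386]) cube([77, 911, 18]);


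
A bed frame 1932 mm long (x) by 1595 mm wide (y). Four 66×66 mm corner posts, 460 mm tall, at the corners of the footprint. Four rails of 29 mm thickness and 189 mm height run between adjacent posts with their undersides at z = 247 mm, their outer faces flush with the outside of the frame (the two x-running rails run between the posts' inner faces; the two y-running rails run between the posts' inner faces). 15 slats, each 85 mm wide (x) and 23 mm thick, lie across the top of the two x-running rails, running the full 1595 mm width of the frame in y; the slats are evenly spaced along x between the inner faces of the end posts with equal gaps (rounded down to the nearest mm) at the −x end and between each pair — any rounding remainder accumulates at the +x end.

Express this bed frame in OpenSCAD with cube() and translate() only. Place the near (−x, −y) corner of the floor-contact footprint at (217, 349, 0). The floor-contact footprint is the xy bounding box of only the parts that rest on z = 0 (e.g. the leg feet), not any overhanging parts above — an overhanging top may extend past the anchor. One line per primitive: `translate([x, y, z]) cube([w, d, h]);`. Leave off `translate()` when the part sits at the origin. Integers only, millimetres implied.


translate([217, 349, 0]) cube([66, 66, 460]);
translate([217, 1878, 0]) cube([66, 66, 460]);
translate([2083, 349, 0]) cube([66, 66, 460]);
translate([2083, 1878, 0]) cube([66, 66, 460]);
translate([283, 349, 247]) cube([1800, 29, 189]);
translate([283, 1915, 247]) cube([1800, 29, 189]);
translate([217, 415, 247]) cube([29, 1463, 189]);
translate([2120, 415, 247]) cube([29, 1463, 189]);
translate([315, 349, 436]) cube([85, 1595, 23]);
translate([432, 349, 436]) cube([85, 1595, 23]);
translate([549, 349, 436]) cube([85, 1595, 23]);
translate([666, 349, 436]) cube([85, 1595, 23]);
translate([783, 349, 436]) cube([85, 1595, 23]);
translate([900, 349, 436]) cube([85, 1595, 23]);
translate([1017, 349, 436]) cube([85, 1595, 23]);
translate([1134, 349, 436]) cube([85, 1595, 23]);
translate([1251, 349, 436]) cube([85, 1595, 23]);
translate([1368, 349, 436]) cube([85, 1595, 23]);
translate([1485, 349, 436]) cube([85, 1595, 23]);
translate([1602, 349, 436]) cube([85, 1595, 23]);
translate([1719, 349, 436]) cube([85, 1595, 23]);
translate([1836, 349, 436]) cube([85, 1595, 23]);
translate([1953, 349, 436]) cube([85, 1595, 23]);


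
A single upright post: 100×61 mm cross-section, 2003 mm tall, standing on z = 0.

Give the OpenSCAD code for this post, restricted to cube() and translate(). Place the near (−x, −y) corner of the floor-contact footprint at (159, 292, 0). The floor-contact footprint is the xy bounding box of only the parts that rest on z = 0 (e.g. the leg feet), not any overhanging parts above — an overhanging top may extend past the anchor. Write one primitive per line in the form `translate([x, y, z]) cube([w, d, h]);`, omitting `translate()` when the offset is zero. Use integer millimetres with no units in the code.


translate([159, 292, 0]) cube([100, 61, 2003]);


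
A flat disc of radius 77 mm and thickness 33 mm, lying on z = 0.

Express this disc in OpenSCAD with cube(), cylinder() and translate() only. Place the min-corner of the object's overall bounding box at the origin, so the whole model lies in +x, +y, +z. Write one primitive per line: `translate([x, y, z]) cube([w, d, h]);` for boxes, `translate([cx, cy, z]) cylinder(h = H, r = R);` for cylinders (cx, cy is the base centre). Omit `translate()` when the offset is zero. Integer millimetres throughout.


translate([77, 77, 0]) cylinder(h = 33, r = 77);


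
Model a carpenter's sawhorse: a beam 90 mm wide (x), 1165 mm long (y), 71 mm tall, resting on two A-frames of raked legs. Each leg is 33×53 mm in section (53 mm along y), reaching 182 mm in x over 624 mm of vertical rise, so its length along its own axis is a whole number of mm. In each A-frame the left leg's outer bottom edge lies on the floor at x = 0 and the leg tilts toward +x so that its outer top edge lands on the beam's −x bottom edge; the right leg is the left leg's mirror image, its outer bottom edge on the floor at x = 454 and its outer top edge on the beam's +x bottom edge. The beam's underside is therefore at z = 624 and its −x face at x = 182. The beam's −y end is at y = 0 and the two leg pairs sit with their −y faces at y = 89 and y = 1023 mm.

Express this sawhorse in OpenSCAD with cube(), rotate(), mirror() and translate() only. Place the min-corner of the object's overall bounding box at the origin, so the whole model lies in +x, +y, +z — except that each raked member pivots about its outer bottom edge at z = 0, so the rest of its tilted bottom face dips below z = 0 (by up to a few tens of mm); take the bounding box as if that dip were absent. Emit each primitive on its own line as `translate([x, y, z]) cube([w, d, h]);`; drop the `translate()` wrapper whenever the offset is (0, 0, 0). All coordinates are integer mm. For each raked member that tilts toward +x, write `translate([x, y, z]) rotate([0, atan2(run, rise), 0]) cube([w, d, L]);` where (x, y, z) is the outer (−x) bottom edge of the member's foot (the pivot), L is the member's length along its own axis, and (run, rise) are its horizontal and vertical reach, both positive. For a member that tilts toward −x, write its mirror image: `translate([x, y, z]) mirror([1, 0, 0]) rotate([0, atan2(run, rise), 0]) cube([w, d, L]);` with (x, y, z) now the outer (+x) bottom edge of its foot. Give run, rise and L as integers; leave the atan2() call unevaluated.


// leg length = √(182² + 624²) = 650
// right-leg outer foot x = 2·182 + 90 = 454
// beam min-corner = (182, 0, 624)
translate([182, 0, 624]) cube([90, 1165, 71]);
translate([0, 89, 0]) rotate([0, atan2(182, 624), 0]) cube([33, 53, 650]);
translate([454, 89, 0]) mirror([1, 0, 0]) rotate([0, atan2(182, 624), 0]) cube([33, 53, 650]);
translate([0, 1023, 0]) rotate([0, atan2(182, 624), 0]) cube([33, 53, 650]);
translate([454, 1023, 0]) mirror([1, 0, 0]) rotate([0, atan2(182, 624), 0]) cube([33, 53, 650]);


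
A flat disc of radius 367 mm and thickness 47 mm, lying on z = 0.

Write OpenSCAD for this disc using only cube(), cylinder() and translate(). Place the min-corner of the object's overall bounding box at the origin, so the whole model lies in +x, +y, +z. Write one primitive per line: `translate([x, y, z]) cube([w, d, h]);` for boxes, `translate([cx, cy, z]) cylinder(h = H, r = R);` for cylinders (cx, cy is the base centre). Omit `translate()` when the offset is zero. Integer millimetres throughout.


translate([367, 367, 0]) cylinder(h = 47, r = 367);


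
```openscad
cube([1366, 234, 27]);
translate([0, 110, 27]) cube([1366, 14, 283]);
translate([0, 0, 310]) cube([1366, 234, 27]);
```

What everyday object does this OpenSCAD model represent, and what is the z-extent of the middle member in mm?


An I-beam. The web height is 283 mm.

Two wide flanges with a thin centred web — an I-beam. Overall 337 mm minus two 27 mm flanges gives a web of 337 − 2·27 = 283 mm.


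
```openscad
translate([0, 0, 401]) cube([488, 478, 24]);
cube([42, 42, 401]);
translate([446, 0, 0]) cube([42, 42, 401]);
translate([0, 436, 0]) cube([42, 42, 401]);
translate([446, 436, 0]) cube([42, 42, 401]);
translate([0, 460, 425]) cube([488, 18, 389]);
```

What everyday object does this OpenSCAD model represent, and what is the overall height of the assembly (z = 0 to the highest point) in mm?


A chair. The overall height is 814 mm.

A slab on four corner posts with a tall panel at the back — a chair. The seat slab sits at z = 401 with thickness 24, and the 389 mm backrest starts at the seat top, so the overall height is 401 + 24 + 389 = 814 mm.


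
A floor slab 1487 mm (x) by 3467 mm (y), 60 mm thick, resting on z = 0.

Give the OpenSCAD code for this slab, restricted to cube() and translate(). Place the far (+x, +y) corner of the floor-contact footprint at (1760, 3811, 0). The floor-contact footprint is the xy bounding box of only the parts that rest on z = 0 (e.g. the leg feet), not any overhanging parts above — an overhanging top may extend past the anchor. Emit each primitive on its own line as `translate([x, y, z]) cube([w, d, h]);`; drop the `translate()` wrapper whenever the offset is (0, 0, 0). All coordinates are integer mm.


translate([273, 344, 0]) cube([1487, 3467, 60]);


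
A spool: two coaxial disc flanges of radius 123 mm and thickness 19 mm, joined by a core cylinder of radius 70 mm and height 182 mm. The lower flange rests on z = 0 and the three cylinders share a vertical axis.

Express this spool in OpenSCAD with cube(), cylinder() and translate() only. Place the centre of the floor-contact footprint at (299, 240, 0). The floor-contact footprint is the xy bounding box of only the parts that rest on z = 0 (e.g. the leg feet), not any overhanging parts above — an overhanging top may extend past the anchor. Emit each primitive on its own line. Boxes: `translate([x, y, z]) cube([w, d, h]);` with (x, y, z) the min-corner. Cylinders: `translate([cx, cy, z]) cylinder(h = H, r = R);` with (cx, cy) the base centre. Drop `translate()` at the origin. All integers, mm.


translate([299, 240, 0]) cylinder(h = 19, r = 123);
translate([299, 240, 19]) cylinder(h = 182, r = 70);
translate([299, 240, 201]) cylinder(h = 19, r = 123);


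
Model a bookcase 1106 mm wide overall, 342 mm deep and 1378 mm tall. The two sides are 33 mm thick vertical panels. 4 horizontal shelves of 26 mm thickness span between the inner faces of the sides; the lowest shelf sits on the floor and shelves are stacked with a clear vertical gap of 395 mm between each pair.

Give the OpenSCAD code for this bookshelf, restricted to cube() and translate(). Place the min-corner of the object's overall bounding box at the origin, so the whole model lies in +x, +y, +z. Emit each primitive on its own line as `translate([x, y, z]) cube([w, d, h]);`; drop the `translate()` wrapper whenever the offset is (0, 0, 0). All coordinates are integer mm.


cube([33, 342, 1378]);
translate([1073, 0, 0]) cube([33, 342, 1378]);
translate([33, 0, 0]) cube([1040, 342, 26]);
translate([33, 0, 421]) cube([1040, 342, 26]);
translate([33, 0, 842]) cube([1040, 342, 26]);
translate([33, 0, 1263]) cube([1040, 342, 26]);


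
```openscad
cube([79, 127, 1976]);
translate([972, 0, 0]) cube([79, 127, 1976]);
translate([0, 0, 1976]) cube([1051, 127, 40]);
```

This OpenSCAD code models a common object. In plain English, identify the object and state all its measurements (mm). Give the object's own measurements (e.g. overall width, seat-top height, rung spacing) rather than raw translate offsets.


A door frame. The clear opening is 893 mm wide and 1976 mm high. Two 79 mm wide jambs, 127 mm deep, stand either side of the opening from the floor to the top of the opening. A 40 mm thick head sits across the top of both jambs, spanning the full outside width of the frame.


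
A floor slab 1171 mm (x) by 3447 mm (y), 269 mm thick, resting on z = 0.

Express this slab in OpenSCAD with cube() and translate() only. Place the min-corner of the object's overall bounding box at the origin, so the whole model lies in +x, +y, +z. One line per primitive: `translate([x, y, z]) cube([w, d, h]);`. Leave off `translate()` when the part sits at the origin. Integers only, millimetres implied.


cube([1171, 3447, 269]);
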